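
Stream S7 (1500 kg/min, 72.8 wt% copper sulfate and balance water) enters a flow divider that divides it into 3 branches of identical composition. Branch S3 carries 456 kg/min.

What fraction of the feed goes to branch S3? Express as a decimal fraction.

0.304

Fraction to S3 = 456/1500 = 0.3040.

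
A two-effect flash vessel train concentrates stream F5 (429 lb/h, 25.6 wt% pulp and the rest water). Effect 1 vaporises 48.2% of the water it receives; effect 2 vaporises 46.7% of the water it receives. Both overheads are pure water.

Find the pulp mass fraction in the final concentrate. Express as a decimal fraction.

water in feed = 429×0.744 = 319.18 lb/h.
After stage 1: water left = (1−0.482)×319.18 = 165.33; stream total = 275.16 lb/h.
After stage 2: water left = (1−0.467)×165.33 = 88.123; final concentrate = 197.95 lb/h.
pulp fraction = 109.82/197.95 = 0.555.

0.555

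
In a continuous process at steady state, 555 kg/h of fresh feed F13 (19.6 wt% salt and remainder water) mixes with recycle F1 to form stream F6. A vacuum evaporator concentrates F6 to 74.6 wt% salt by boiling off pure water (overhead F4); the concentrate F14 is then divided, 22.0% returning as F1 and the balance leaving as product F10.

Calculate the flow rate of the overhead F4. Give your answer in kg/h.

Overall salt balance (none leaves overhead): salt in fresh feed = salt in product, i.e. 555×0.196 = (1−0.220)·F14·0.746.
F14 = 108.78/(0.746×0.780) = 186.95 kg/h.
Recycle F1 = 0.220×186.95 = 41.128 kg/h.
Combined feed F6 = 555 + 41.128 = 596.13 kg/h.
Overhead F4 = F6 − F14 = 596.13 − 186.95 = 409.18 kg/h.

409.2 kg/h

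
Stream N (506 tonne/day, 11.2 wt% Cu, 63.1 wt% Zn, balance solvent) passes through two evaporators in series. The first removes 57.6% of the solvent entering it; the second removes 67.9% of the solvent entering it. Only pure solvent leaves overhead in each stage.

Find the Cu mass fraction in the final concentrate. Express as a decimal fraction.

0.1440

solvent in feed = 506×0.257 = 130.04 tonne/day.
After stage 1: solvent left = (1−0.576)×130.04 = 55.138; stream total = 431.1 tonne/day.
After stage 2: solvent left = (1−0.679)×55.138 = 17.699; final concentrate = 393.66 tonne/day.
Cu fraction = 56.672/393.66 = 0.1440.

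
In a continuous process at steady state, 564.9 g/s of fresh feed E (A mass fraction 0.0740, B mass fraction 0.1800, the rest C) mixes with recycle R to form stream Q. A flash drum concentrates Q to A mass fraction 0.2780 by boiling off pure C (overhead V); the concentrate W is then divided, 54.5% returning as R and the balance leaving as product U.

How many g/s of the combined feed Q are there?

745 g/s

Overall A balance (none leaves overhead): A in fresh feed = A in product, i.e. 564.9×0.074 = (1−0.545)·W·0.278.
W = 41.803/(0.278×0.455) = 330.48 g/s.
Recycle R = 0.545×330.48 = 180.11 g/s.
Combined feed Q = 564.9 + 180.11 = 745.01 g/s.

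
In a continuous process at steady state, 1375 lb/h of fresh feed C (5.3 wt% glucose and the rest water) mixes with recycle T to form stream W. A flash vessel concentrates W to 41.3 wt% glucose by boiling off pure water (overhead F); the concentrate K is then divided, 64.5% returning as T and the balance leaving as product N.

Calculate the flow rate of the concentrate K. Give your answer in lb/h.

Overall glucose balance (none leaves overhead): glucose in fresh feed = glucose in product, i.e. 1375×0.053 = (1−0.645)·K·0.413.
K = 72.875/(0.413×0.355) = 497.05 lb/h.

497.1 lb/h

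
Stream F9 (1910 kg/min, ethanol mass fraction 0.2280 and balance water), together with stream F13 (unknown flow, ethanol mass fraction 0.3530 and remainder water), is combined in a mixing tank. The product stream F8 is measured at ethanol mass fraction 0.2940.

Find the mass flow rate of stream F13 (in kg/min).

Let F13 be the unknown flow. Total out = 1910 + F13.
ethanol balance: 435.48 + 0.353·F13 = 0.294·(1910 + F13)
(0.353 − 0.294)·F13 = 0.294×1910 − 435.48 = 126.06
F13 = 126.06 / 0.059 = 2136.6 kg/min

2137 kg/min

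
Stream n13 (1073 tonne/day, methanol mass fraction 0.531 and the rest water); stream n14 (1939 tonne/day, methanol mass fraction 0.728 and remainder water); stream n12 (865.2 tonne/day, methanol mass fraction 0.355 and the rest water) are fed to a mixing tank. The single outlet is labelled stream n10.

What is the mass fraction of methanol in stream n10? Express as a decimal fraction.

0.590

Total flow out = 1073 + 1939 + 865.2 = 3877.2 tonne/day.
methanol in = 1073×0.531 + 1939×0.728 + 865.2×0.355 = 2288.5 tonne/day.
methanol mass fraction in n10 = 2288.5/3877.2 = 0.590.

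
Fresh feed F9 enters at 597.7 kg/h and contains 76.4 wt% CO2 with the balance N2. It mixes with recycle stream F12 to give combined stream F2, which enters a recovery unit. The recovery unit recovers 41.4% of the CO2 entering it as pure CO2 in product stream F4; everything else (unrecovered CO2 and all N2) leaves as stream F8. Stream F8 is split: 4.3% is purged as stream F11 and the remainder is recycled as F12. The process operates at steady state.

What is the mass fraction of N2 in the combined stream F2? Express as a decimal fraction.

0.7593

N2 enters only via F9 and leaves only via the purge: 597.7×0.236 = 0.043×(N2 in F8), and the recovery unit passes all N2, so N2 in F2 = N2 in F8 = 3280.4 kg/h.
CO2 in F2: m_A = 597.7×0.764 + (1−0.043)·(1−0.414)·m_A, so m_A = 456.64/0.4392 = 1039.7 kg/h.
F2 = 1039.7 + 3280.4 = 4320.1 kg/h.
N2 fraction in F2 = 3280.4/4320.1 = 0.7593.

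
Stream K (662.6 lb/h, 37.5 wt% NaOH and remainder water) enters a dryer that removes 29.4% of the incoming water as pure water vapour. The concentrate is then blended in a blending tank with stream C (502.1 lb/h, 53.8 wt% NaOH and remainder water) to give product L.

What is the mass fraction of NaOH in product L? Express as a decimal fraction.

Vapour removed = 0.294×0.625×662.6 = 121.75 lb/h; concentrate = 540.85 lb/h.
NaOH reaching the mixer = 248.48 (from concentrate) + 502.1×0.538 = 518.6 lb/h.
Product flow = 540.85 + 502.1 = 1042.9 lb/h; NaOH fraction = 0.4972.

0.4972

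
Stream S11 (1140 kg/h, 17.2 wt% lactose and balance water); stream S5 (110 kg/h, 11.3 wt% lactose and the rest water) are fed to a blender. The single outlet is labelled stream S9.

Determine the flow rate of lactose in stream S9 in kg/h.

lactose out = lactose in = 1140×0.172 + 110×0.113 = 208.51 kg/h.

208.5 kg/h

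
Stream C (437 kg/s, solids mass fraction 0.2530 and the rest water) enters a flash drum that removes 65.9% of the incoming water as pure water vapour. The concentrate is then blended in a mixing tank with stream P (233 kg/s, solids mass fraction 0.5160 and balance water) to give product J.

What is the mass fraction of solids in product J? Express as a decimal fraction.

Vapour removed = 0.659×0.747×437 = 215.12 kg/s; concentrate = 221.88 kg/s.
solids reaching the mixer = 110.56 (from concentrate) + 233×0.516 = 230.79 kg/s.
Product flow = 221.88 + 233 = 454.88 kg/s; solids fraction = 0.5074.

0.5074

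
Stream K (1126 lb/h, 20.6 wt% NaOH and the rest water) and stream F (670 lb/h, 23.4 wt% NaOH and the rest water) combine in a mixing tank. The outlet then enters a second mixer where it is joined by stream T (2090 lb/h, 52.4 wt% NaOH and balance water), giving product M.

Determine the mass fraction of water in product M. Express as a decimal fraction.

Overall, product flow = 3886 lb/h.
water in = 1126×0.794 + 670×0.766 + 2090×0.476 = 2402.1 lb/h.
water fraction in M = 0.6181.

0.6181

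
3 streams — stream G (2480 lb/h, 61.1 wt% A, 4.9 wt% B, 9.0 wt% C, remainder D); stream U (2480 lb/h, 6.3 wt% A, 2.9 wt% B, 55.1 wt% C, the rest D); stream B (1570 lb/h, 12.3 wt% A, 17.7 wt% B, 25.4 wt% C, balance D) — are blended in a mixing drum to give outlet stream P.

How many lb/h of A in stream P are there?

1865 lb/h

A out = A in = 2480×0.611 + 2480×0.063 + 1570×0.123 = 1864.6 lb/h.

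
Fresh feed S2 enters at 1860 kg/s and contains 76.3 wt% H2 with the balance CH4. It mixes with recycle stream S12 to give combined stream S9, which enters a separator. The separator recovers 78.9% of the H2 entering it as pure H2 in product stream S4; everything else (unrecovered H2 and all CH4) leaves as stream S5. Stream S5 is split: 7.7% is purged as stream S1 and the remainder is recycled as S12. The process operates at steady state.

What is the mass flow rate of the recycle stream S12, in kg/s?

CH4 enters only via S2 and leaves only via the purge: 1860×0.237 = 0.077×(CH4 in S5), and the separator passes all CH4, so CH4 in S9 = CH4 in S5 = 5724.9 kg/s.
H2 in S9: m_A = 1860×0.763 + (1−0.077)·(1−0.789)·m_A, so m_A = 1419.2/0.8052 = 1762.4 kg/s.
S5 = (1−0.789)×1762.4 + 5724.9 = 6096.8 kg/s.
Recycle S12 = (1−0.077)×6096.8 = 5627.4 kg/s.

5627 kg/s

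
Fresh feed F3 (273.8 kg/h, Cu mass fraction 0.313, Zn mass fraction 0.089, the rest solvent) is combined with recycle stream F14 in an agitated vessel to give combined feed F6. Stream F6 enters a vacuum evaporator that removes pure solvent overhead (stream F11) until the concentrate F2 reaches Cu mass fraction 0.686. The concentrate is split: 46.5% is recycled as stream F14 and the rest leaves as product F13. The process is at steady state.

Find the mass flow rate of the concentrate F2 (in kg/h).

Overall Cu balance (none leaves overhead): Cu in fresh feed = Cu in product, i.e. 273.8×0.313 = (1−0.465)·F2·0.686.
F2 = 85.699/(0.686×0.535) = 233.51 kg/h.

233.5 kg/h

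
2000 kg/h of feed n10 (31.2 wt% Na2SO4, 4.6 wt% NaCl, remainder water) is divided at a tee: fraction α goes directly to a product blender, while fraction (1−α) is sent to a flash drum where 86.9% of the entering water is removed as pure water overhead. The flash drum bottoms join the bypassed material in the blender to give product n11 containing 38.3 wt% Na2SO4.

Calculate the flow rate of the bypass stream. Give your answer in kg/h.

All 2000×0.312 = 624 kg/h of Na2SO4 reaches n11, so n11 = 624/0.383 = 1629.2 kg/h and vapour = 370.76 kg/h.
The evaporator receives (1−α)·2000 of feed at 0.642 water and removes 0.869 of that water:
0.869×0.642×(1−α)×2000 = 370.76
(1−α) = 370.76/1115.8 = 0.3323;  α = 0.6677.
Bypass flow = 0.6677×2000 = 1335.4 kg/h.

1335 kg/h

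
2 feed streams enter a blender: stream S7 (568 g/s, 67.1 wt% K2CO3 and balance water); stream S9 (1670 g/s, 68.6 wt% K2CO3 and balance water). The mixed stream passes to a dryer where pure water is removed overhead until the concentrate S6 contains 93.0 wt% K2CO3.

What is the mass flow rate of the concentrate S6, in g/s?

1642 g/s

K2CO3 entering = 568×0.671 + 1670×0.686 = 1526.7 g/s.
All K2CO3 reports to S6, so S6 = 1526.7/0.930 = 1641.7 g/s.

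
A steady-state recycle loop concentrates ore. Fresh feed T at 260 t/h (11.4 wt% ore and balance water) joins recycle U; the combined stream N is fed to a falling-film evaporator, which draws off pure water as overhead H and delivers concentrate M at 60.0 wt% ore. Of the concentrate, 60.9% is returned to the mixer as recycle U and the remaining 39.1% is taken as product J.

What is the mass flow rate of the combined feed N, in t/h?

336.9 t/h

Overall ore balance (none leaves overhead): ore in fresh feed = ore in product, i.e. 260×0.114 = (1−0.609)·M·0.600.
M = 29.64/(0.600×0.391) = 126.34 t/h.
Recycle U = 0.609×126.34 = 76.943 t/h.
Combined feed N = 260 + 76.943 = 336.94 t/h.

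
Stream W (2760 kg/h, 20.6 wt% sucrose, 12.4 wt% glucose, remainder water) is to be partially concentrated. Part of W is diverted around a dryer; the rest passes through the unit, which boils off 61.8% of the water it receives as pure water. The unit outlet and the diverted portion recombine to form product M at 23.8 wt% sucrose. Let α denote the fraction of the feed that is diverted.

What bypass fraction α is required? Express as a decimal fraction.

0.675

All 2760×0.206 = 568.56 kg/h of sucrose reaches M, so M = 568.56/0.238 = 2388.9 kg/h and vapour = 371.09 kg/h.
The evaporator receives (1−α)·2760 of feed at 0.670 water and removes 0.618 of that water:
0.618×0.670×(1−α)×2760 = 371.09
(1−α) = 371.09/1142.8 = 0.3247;  α = 0.6753.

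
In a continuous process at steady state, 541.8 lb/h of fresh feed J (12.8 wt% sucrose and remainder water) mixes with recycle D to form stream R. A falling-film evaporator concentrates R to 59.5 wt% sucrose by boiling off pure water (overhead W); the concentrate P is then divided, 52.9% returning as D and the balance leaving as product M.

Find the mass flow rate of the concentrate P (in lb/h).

Overall sucrose balance (none leaves overhead): sucrose in fresh feed = sucrose in product, i.e. 541.8×0.128 = (1−0.529)·P·0.595.
P = 69.35/(0.595×0.471) = 247.46 lb/h.

247.5 lb/h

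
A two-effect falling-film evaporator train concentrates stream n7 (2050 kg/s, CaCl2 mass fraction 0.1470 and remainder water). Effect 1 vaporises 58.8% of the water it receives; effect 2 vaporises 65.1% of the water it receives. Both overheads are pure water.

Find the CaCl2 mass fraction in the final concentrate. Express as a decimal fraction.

water in feed = 2050×0.853 = 1748.6 kg/s.
After stage 1: water left = (1−0.588)×1748.6 = 720.44; stream total = 1021.8 kg/s.
After stage 2: water left = (1−0.651)×720.44 = 251.43; final concentrate = 552.78 kg/s.
CaCl2 fraction = 301.35/552.78 = 0.5451.

0.5451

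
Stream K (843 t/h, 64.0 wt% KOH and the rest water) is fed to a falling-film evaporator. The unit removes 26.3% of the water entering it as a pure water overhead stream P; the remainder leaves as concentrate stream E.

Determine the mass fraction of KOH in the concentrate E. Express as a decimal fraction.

KOH is not removed: 843×0.640 = 539.52 t/h of KOH enters E.
water entering = 843×0.360 = 303.48 t/h; overhead removed = 0.263×303.48 = 79.815 t/h.
Concentrate = 843 − 79.815 = 763.18 t/h.
Mass fraction = 539.52/763.18 = 0.7069.

0.7069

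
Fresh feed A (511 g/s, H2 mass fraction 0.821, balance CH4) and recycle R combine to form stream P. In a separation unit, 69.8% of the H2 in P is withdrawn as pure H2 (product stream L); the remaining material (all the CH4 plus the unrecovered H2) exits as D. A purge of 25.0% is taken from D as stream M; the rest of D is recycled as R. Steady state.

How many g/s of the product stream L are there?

378.6 g/s

H2 in P: m_A = 511×0.821 + (1−0.250)·(1−0.698)·m_A, so m_A = 419.53/0.7735 = 542.38 g/s.
Product L = 0.698×542.38 = 378.58 g/s.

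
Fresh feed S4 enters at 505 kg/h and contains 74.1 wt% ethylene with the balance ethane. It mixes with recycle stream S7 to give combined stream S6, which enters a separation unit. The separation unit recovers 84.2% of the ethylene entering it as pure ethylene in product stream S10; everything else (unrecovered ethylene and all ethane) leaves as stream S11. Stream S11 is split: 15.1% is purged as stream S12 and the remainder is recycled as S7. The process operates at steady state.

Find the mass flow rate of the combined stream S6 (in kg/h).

ethane enters only via S4 and leaves only via the purge: 505×0.259 = 0.151×(ethane in S11), and the separation unit passes all ethane, so ethane in S6 = ethane in S11 = 866.19 kg/h.
ethylene in S6: m_A = 505×0.741 + (1−0.151)·(1−0.842)·m_A, so m_A = 374.2/0.8659 = 432.18 kg/h.
S6 = 432.18 + 866.19 = 1298.4 kg/h.

1298 kg/h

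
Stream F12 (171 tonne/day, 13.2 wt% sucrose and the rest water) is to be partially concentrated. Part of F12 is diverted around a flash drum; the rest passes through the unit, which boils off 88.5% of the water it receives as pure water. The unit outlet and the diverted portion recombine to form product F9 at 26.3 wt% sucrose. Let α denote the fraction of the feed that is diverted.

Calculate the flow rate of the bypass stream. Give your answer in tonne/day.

60.12 tonne/day

All 171×0.132 = 22.572 tonne/day of sucrose reaches F9, so F9 = 22.572/0.263 = 85.825 tonne/day and vapour = 85.175 tonne/day.
The evaporator receives (1−α)·171 of feed at 0.868 water and removes 0.885 of that water:
0.885×0.868×(1−α)×171 = 85.175
(1−α) = 85.175/131.36 = 0.6484;  α = 0.3516.
Bypass flow = 0.3516×171 = 60.121 tonne/day.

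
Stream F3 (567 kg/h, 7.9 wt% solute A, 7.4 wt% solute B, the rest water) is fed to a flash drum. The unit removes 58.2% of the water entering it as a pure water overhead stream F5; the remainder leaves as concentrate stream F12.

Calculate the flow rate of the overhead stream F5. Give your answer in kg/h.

279.5 kg/h

water entering = 567×0.847 = 480.25 kg/h; overhead removed = 0.582×480.25 = 279.5 kg/h.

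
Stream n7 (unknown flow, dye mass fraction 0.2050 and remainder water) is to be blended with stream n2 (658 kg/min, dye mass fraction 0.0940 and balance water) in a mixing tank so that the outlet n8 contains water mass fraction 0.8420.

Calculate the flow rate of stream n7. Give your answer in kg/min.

Let n7 be the unknown flow. Total out = 658 + n7.
water balance: 596.15 + 0.795·n7 = 0.842·(658 + n7)
(0.795 − 0.842)·n7 = 0.842×658 − 596.15 = -42.112
n7 = -42.112 / -0.047 = 896 kg/min

896 kg/min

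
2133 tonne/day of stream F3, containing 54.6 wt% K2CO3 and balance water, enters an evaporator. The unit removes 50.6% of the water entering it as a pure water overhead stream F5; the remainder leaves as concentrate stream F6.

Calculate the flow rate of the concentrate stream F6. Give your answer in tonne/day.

1643 tonne/day

water entering = 2133×0.454 = 968.38 tonne/day; overhead removed = 0.506×968.38 = 490 tonne/day.
Concentrate = 2133 − 490 = 1643 tonne/day.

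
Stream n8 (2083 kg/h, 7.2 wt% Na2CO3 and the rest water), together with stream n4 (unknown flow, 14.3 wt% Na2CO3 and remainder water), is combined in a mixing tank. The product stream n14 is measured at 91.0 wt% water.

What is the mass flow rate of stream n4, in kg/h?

707.4 kg/h

Let n4 be the unknown flow. Total out = 2083 + n4.
water balance: 1933 + 0.857·n4 = 0.910·(2083 + n4)
(0.857 − 0.910)·n4 = 0.910×2083 − 1933 = -37.494
n4 = -37.494 / -0.053 = 707.43 kg/h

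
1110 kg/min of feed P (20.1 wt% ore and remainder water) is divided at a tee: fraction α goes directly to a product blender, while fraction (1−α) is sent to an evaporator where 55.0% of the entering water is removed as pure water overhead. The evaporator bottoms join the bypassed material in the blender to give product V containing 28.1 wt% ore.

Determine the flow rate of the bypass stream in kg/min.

All 1110×0.201 = 223.11 kg/min of ore reaches V, so V = 223.11/0.281 = 793.99 kg/min and vapour = 316.01 kg/min.
The evaporator receives (1−α)·1110 of feed at 0.799 water and removes 0.550 of that water:
0.550×0.799×(1−α)×1110 = 316.01
(1−α) = 316.01/487.79 = 0.6478;  α = 0.3522.
Bypass flow = 0.3522×1110 = 390.89 kg/min.

390.9 kg/min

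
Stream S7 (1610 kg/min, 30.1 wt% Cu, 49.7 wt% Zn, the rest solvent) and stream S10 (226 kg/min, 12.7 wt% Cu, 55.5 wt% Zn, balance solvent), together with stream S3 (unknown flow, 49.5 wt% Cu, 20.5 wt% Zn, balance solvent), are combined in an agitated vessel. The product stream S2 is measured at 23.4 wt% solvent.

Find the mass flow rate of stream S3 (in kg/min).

493 kg/min

Let S3 be the unknown flow. Total out = 1836 + S3.
solvent balance: 397.09 + 0.300·S3 = 0.234·(1836 + S3)
(0.300 − 0.234)·S3 = 0.234×1836 − 397.09 = 32.536
S3 = 32.536 / 0.066 = 492.97 kg/min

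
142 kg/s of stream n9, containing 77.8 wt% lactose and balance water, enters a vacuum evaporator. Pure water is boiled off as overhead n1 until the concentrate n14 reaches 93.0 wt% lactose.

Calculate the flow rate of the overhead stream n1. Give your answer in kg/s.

lactose is conserved: 142×0.778 = 110.48 kg/s all reports to the concentrate.
Concentrate = 110.48/(target fraction) = 118.79 kg/s.
Overhead = 142 − 118.79 = 23.209 kg/s.

23.21 kg/s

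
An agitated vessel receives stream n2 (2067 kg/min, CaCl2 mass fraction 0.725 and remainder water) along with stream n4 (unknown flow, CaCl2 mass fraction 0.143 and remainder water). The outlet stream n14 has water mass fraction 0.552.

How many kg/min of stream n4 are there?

1877 kg/min

Let n4 be the unknown flow. Total out = 2067 + n4.
water balance: 568.43 + 0.857·n4 = 0.552·(2067 + n4)
(0.857 − 0.552)·n4 = 0.552×2067 − 568.43 = 572.56
n4 = 572.56 / 0.305 = 1877.2 kg/min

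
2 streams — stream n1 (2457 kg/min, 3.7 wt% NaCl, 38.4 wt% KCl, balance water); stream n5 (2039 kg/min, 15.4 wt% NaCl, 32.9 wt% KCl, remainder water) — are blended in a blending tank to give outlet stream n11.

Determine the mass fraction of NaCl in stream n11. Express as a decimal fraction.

0.090

Total flow out = 2457 + 2039 = 4496 kg/min.
NaCl in = 2457×0.037 + 2039×0.154 = 404.91 kg/min.
NaCl mass fraction in n11 = 404.91/4496 = 0.090.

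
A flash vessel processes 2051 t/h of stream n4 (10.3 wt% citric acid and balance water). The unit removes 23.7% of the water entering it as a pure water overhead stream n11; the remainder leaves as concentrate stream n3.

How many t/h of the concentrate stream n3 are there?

1615 t/h

water entering = 2051×0.897 = 1839.7 t/h; overhead removed = 0.237×1839.7 = 436.02 t/h.
Concentrate = 2051 − 436.02 = 1615 t/h.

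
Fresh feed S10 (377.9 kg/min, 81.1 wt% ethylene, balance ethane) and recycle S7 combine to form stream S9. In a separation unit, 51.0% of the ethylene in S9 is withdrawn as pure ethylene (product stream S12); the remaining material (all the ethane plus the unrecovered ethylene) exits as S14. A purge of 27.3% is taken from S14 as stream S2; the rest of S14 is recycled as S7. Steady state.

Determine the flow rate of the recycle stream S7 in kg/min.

359.8 kg/min

ethane enters only via S10 and leaves only via the purge: 377.9×0.189 = 0.273×(ethane in S14), and the separation unit passes all ethane, so ethane in S9 = ethane in S14 = 261.62 kg/min.
ethylene in S9: m_A = 377.9×0.811 + (1−0.273)·(1−0.510)·m_A, so m_A = 306.48/0.6438 = 476.07 kg/min.
S14 = (1−0.510)×476.07 + 261.62 = 494.9 kg/min.
Recycle S7 = (1−0.273)×494.9 = 359.79 kg/min.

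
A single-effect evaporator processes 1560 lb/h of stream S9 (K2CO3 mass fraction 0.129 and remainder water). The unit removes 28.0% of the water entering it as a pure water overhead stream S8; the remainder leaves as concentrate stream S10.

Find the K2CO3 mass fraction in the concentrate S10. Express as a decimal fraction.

K2CO3 is not removed: 1560×0.129 = 201.24 lb/h of K2CO3 enters S10.
water entering = 1560×0.871 = 1358.8 lb/h; overhead removed = 0.280×1358.8 = 380.45 lb/h.
Concentrate = 1560 − 380.45 = 1179.5 lb/h.
Mass fraction = 201.24/1179.5 = 0.171.

0.171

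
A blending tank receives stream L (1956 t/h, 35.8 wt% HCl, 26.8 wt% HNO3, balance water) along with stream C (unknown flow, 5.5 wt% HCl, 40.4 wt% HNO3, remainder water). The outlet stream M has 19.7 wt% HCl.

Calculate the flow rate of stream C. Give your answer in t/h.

Let C be the unknown flow. Total out = 1956 + C.
HCl balance: 700.25 + 0.055·C = 0.197·(1956 + C)
(0.055 − 0.197)·C = 0.197×1956 − 700.25 = -314.92
C = -314.92 / -0.142 = 2217.7 t/h

2218 t/h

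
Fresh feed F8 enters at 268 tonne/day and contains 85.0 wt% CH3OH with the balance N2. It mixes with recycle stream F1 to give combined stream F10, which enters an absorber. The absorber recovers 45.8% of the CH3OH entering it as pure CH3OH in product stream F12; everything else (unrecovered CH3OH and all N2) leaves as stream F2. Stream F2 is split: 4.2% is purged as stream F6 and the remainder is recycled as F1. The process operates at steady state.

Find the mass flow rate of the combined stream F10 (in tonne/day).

N2 enters only via F8 and leaves only via the purge: 268×0.150 = 0.042×(N2 in F2), and the absorber passes all N2, so N2 in F10 = N2 in F2 = 957.14 tonne/day.
CH3OH in F10: m_A = 268×0.850 + (1−0.042)·(1−0.458)·m_A, so m_A = 227.8/0.4808 = 473.83 tonne/day.
F10 = 473.83 + 957.14 = 1431 tonne/day.

1431 tonne/day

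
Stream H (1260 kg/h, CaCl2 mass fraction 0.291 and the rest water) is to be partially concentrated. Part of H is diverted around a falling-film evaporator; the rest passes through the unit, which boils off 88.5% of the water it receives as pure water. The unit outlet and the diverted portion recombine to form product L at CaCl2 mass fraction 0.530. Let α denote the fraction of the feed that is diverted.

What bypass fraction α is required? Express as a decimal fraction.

0.281

All 1260×0.291 = 366.66 kg/h of CaCl2 reaches L, so L = 366.66/0.530 = 691.81 kg/h and vapour = 568.19 kg/h.
The evaporator receives (1−α)·1260 of feed at 0.709 water and removes 0.885 of that water:
0.885×0.709×(1−α)×1260 = 568.19
(1−α) = 568.19/790.61 = 0.7187;  α = 0.2813.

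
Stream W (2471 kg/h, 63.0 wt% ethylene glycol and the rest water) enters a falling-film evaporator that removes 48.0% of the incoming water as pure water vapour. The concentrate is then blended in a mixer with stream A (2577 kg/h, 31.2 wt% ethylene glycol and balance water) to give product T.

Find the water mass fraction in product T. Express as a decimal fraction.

Vapour removed = 0.480×0.370×2471 = 438.85 kg/h; concentrate = 2032.2 kg/h.
water reaching the mixer = 475.42 (from concentrate) + 2577×0.688 = 2248.4 kg/h.
Product flow = 2032.2 + 2577 = 4609.2 kg/h; water fraction = 0.488.

0.488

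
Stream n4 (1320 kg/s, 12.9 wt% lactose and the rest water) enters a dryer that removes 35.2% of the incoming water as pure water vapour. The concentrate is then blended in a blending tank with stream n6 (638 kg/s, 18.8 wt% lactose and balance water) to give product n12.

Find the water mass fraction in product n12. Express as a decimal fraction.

Vapour removed = 0.352×0.871×1320 = 404.7 kg/s; concentrate = 915.3 kg/s.
water reaching the mixer = 745.02 (from concentrate) + 638×0.812 = 1263.1 kg/s.
Product flow = 915.3 + 638 = 1553.3 kg/s; water fraction = 0.813.

0.813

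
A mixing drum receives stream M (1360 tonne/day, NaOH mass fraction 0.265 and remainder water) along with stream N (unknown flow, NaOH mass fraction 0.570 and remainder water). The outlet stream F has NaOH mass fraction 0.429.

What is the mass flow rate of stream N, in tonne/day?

1582 tonne/day

Let N be the unknown flow. Total out = 1360 + N.
NaOH balance: 360.4 + 0.570·N = 0.429·(1360 + N)
(0.570 − 0.429)·N = 0.429×1360 − 360.4 = 223.04
N = 223.04 / 0.141 = 1581.8 tonne/day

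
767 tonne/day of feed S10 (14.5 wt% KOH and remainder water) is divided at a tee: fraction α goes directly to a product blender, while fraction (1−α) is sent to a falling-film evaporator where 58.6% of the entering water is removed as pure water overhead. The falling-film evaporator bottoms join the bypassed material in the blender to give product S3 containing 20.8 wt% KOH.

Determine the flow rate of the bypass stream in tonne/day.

303.3 tonne/day

All 767×0.145 = 111.21 tonne/day of KOH reaches S3, so S3 = 111.21/0.208 = 534.69 tonne/day and vapour = 232.31 tonne/day.
The evaporator receives (1−α)·767 of feed at 0.855 water and removes 0.586 of that water:
0.586×0.855×(1−α)×767 = 232.31
(1−α) = 232.31/384.29 = 0.6045;  α = 0.3955.
Bypass flow = 0.3955×767 = 303.33 tonne/day.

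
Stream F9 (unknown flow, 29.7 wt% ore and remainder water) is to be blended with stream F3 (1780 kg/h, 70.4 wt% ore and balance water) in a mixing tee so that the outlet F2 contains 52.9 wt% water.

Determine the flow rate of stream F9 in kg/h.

2384 kg/h

Let F9 be the unknown flow. Total out = 1780 + F9.
water balance: 526.88 + 0.703·F9 = 0.529·(1780 + F9)
(0.703 − 0.529)·F9 = 0.529×1780 − 526.88 = 414.74
F9 = 414.74 / 0.174 = 2383.6 kg/h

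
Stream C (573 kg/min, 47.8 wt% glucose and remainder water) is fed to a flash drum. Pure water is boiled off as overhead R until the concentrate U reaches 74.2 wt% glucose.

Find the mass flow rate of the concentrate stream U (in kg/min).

glucose is conserved: 573×0.478 = 273.89 kg/min all reports to the concentrate.
Concentrate = 273.89/(target fraction) = 369.13 kg/min.

369.1 kg/min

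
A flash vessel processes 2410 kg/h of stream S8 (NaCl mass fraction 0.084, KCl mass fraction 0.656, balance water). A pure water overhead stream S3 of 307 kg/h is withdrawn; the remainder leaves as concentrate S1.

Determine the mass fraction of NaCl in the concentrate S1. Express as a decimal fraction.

NaCl is not removed: 2410×0.084 = 202.44 kg/h of NaCl enters S1.
Concentrate = 2410 − 307 = 2103 kg/h.
Mass fraction = 202.44/2103 = 0.096.

0.096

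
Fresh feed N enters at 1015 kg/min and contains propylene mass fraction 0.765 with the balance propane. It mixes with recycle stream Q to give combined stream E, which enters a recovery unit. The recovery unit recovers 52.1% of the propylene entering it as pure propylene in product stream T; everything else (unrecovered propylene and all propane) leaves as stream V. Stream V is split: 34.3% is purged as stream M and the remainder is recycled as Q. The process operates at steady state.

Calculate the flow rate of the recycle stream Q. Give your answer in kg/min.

propane enters only via N and leaves only via the purge: 1015×0.235 = 0.343×(propane in V), and the recovery unit passes all propane, so propane in E = propane in V = 695.41 kg/min.
propylene in E: m_A = 1015×0.765 + (1−0.343)·(1−0.521)·m_A, so m_A = 776.48/0.6853 = 1133 kg/min.
V = (1−0.521)×1133 + 695.41 = 1238.1 kg/min.
Recycle Q = (1−0.343)×1238.1 = 813.46 kg/min.

813.5 kg/min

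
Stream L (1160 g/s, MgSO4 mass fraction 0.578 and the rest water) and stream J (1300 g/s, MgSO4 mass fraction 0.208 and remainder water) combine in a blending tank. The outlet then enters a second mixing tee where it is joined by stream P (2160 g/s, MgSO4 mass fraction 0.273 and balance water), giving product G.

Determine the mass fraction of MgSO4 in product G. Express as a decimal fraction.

0.331

Overall, product flow = 4620 g/s.
MgSO4 in = 1160×0.578 + 1300×0.208 + 2160×0.273 = 1530.6 g/s.
MgSO4 fraction in G = 0.331.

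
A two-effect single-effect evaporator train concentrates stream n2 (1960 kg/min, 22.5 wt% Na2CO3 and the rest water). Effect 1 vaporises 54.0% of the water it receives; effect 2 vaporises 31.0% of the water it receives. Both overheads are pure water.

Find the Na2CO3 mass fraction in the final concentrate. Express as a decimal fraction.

water in feed = 1960×0.775 = 1519 kg/min.
After stage 1: water left = (1−0.540)×1519 = 698.74; stream total = 1139.7 kg/min.
After stage 2: water left = (1−0.310)×698.74 = 482.13; final concentrate = 923.13 kg/min.
Na2CO3 fraction = 441/923.13 = 0.478.

0.478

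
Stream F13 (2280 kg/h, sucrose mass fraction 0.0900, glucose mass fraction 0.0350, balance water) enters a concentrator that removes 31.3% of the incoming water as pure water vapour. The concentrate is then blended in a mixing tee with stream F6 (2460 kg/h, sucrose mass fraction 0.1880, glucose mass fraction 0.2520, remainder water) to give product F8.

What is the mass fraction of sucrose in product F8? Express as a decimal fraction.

Vapour removed = 0.313×0.875×2280 = 624.43 kg/h; concentrate = 1655.6 kg/h.
sucrose reaching the mixer = 205.2 (from concentrate) + 2460×0.188 = 667.68 kg/h.
Product flow = 1655.6 + 2460 = 4115.6 kg/h; sucrose fraction = 0.1622.

0.1622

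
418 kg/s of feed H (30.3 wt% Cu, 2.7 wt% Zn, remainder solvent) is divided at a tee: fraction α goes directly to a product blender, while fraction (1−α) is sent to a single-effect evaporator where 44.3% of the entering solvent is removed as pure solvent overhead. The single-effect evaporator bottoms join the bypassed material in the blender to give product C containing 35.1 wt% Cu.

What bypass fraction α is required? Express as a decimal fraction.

All 418×0.303 = 126.65 kg/s of Cu reaches C, so C = 126.65/0.351 = 360.84 kg/s and vapour = 57.162 kg/s.
The evaporator receives (1−α)·418 of feed at 0.670 solvent and removes 0.443 of that solvent:
0.443×0.670×(1−α)×418 = 57.162
(1−α) = 57.162/124.07 = 0.4607;  α = 0.5393.

0.539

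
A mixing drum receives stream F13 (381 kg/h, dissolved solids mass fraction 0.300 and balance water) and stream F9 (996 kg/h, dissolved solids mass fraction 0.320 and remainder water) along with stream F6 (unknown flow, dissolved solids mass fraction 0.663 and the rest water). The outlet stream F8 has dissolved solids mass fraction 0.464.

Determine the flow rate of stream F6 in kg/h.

1035 kg/h

Let F6 be the unknown flow. Total out = 1377 + F6.
dissolved solids balance: 433.02 + 0.663·F6 = 0.464·(1377 + F6)
(0.663 − 0.464)·F6 = 0.464×1377 − 433.02 = 205.91
F6 = 205.91 / 0.199 = 1034.7 kg/h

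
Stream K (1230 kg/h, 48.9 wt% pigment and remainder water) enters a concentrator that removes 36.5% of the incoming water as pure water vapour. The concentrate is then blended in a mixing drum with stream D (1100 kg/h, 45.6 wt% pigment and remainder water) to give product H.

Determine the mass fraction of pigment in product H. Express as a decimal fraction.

Vapour removed = 0.365×0.511×1230 = 229.41 kg/h; concentrate = 1000.6 kg/h.
pigment reaching the mixer = 601.47 (from concentrate) + 1100×0.456 = 1103.1 kg/h.
Product flow = 1000.6 + 1100 = 2100.6 kg/h; pigment fraction = 0.525.

0.525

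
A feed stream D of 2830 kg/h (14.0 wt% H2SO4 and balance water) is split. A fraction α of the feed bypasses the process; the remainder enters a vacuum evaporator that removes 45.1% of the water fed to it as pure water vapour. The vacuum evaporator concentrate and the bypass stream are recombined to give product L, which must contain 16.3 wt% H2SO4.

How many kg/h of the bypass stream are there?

1800 kg/h

All 2830×0.140 = 396.2 kg/h of H2SO4 reaches L, so L = 396.2/0.163 = 2430.7 kg/h and vapour = 399.33 kg/h.
The evaporator receives (1−α)·2830 of feed at 0.860 water and removes 0.451 of that water:
0.451×0.860×(1−α)×2830 = 399.33
(1−α) = 399.33/1097.6 = 0.3638;  α = 0.6362.
Bypass flow = 0.6362×2830 = 1800.4 kg/h.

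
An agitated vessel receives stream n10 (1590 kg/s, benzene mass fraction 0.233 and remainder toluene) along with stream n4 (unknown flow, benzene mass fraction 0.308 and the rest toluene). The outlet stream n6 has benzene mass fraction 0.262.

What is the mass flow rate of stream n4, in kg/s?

Let n4 be the unknown flow. Total out = 1590 + n4.
benzene balance: 370.47 + 0.308·n4 = 0.262·(1590 + n4)
(0.308 − 0.262)·n4 = 0.262×1590 − 370.47 = 46.11
n4 = 46.11 / 0.046 = 1002.4 kg/s

1002 kg/s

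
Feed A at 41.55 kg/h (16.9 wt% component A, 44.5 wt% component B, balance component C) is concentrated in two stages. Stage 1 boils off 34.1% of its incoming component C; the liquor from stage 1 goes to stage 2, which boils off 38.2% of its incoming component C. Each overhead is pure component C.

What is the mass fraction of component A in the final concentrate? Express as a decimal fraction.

0.2191

component C in feed = 41.55×0.386 = 16.038 kg/h.
After stage 1: component C left = (1−0.341)×16.038 = 10.569; stream total = 36.081 kg/h.
After stage 2: component C left = (1−0.382)×10.569 = 6.5318; final concentrate = 32.043 kg/h.
component A fraction = 7.022/32.043 = 0.2191.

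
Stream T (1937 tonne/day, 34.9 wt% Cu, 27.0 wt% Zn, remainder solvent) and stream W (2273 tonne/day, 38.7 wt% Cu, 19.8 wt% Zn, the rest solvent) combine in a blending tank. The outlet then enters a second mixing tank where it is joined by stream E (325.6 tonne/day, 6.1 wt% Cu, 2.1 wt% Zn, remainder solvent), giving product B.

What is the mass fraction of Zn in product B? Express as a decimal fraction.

0.216

Overall, product flow = 4535.6 tonne/day.
Zn in = 1937×0.270 + 2273×0.198 + 325.6×0.021 = 979.88 tonne/day.
Zn fraction in B = 0.216.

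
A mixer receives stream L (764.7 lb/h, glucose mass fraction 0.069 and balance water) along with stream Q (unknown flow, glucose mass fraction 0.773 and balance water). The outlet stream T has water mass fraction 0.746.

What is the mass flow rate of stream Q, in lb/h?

Let Q be the unknown flow. Total out = 764.7 + Q.
water balance: 711.94 + 0.227·Q = 0.746·(764.7 + Q)
(0.227 − 0.746)·Q = 0.746×764.7 − 711.94 = -141.47
Q = -141.47 / -0.519 = 272.58 lb/h

272.6 lb/h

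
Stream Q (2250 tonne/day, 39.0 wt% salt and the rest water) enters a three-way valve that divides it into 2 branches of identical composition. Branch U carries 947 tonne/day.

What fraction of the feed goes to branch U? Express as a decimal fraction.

0.421

Fraction to U = 947/2250 = 0.4209.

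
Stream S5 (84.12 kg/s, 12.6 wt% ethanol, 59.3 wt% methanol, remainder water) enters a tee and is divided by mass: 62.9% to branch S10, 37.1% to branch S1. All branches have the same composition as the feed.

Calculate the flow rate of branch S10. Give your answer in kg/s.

Branch S10 flow = 0.629×84.12 = 52.911 kg/s.

52.91 kg/s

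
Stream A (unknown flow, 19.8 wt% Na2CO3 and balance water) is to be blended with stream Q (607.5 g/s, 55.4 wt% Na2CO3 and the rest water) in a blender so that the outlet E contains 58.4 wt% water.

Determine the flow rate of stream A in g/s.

Let A be the unknown flow. Total out = 607.5 + A.
water balance: 270.94 + 0.802·A = 0.584·(607.5 + A)
(0.802 − 0.584)·A = 0.584×607.5 − 270.94 = 83.835
A = 83.835 / 0.218 = 384.56 g/s

384.6 g/s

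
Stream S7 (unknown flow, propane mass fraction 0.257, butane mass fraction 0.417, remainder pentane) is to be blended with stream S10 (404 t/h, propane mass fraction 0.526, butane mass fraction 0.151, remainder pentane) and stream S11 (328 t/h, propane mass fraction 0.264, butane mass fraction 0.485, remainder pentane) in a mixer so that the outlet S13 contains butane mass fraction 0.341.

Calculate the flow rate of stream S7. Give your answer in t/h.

388.5 t/h

Let S7 be the unknown flow. Total out = 732 + S7.
butane balance: 220.08 + 0.417·S7 = 0.341·(732 + S7)
(0.417 − 0.341)·S7 = 0.341×732 − 220.08 = 29.528
S7 = 29.528 / 0.076 = 388.53 t/h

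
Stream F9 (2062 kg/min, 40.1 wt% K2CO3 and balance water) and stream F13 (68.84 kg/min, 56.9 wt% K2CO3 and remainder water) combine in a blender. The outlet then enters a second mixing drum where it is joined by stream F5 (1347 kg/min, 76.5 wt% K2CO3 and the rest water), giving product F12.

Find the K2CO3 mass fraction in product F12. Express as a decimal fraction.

Overall, product flow = 3477.8 kg/min.
K2CO3 in = 2062×0.401 + 68.84×0.569 + 1347×0.765 = 1896.5 kg/min.
K2CO3 fraction in F12 = 0.545.

0.545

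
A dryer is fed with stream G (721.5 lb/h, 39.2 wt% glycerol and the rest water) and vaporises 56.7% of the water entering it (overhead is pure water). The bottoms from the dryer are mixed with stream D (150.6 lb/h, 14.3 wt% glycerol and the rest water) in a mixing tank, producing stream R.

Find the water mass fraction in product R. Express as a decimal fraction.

0.5117

Vapour removed = 0.567×0.608×721.5 = 248.73 lb/h; concentrate = 472.77 lb/h.
water reaching the mixer = 189.94 (from concentrate) + 150.6×0.857 = 319.01 lb/h.
Product flow = 472.77 + 150.6 = 623.37 lb/h; water fraction = 0.5117.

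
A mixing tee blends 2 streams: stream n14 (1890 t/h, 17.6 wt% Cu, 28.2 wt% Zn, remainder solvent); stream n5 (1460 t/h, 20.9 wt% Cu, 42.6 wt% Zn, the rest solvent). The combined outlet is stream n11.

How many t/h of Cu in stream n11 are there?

637.8 t/h

Cu out = Cu in = 1890×0.176 + 1460×0.209 = 637.78 t/h.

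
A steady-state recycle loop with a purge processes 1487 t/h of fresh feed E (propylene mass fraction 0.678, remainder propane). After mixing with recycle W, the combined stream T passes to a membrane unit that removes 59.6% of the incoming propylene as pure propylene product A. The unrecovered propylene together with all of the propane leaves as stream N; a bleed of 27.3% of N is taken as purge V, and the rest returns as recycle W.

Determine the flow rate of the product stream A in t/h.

850.8 t/h

propylene in T: m_A = 1487×0.678 + (1−0.273)·(1−0.596)·m_A, so m_A = 1008.2/0.7063 = 1427.4 t/h.
Product A = 0.596×1427.4 = 850.75 t/h.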